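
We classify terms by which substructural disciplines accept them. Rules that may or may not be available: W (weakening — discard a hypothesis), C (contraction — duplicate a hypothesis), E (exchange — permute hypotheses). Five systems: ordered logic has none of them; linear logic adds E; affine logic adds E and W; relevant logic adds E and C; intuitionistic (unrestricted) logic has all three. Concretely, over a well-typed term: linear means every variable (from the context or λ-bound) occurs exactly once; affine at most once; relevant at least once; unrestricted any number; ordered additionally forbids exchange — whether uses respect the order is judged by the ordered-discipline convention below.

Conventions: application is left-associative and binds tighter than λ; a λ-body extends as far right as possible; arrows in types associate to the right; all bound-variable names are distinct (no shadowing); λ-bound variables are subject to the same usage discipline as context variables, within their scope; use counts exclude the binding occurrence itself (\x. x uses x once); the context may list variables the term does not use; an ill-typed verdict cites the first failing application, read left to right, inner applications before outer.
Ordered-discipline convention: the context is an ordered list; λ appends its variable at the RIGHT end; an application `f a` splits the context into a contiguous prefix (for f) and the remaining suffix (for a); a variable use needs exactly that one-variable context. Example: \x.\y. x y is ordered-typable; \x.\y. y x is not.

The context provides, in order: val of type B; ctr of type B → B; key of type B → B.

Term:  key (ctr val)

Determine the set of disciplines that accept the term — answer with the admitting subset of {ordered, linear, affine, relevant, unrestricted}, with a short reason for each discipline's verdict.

accepted by: linear, affine, relevant, unrestricted
use counts: val: 1, ctr: 1, key: 1
order of uses: key, ctr, val
typing: well-typed at B
ordered: ✗, no contiguous prefix/suffix split fits key, ctr, val
linear: ✓, each of val, ctr, key used exactly once
affine: ✓, val, ctr, key: no repeats, contraction unneeded
relevant: ✓, at least one use each (val, ctr, key)
unrestricted: ✓, typability at B is all that's needed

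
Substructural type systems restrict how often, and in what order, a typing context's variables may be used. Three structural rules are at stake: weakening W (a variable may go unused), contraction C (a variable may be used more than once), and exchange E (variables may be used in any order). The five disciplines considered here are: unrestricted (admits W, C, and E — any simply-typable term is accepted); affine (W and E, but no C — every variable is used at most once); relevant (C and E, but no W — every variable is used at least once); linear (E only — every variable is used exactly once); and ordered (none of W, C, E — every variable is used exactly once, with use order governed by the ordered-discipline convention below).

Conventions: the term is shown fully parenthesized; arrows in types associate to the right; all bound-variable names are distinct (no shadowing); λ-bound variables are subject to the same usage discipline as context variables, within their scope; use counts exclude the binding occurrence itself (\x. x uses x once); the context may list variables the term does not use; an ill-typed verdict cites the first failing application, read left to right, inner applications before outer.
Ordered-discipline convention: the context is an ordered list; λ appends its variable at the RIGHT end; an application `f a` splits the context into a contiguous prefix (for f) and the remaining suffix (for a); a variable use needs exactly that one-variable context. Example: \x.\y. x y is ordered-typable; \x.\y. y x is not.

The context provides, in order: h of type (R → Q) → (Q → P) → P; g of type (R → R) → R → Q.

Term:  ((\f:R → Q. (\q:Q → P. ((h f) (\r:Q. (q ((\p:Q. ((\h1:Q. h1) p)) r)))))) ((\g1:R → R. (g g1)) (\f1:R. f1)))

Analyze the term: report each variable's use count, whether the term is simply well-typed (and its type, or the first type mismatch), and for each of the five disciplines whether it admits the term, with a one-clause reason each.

variable uses: h ×1; g ×1; f (bound) ×1; q (bound) ×1; r (bound) ×1; p (bound) ×1; h1 (bound) ×1; g1 (bound) ×1; f1 (bound) ×1
left-to-right use order: h, f, q, h1, p, r, g, g1, f1
typing: ✓ — (Q → P) → P
ordered: ✓ — one use each (h, g, f, q, r, p, h1, g1, f1); ordered split holds
linear: ✓ — single use per variable (h, g, f, q, r, p, h1, g1, f1)
affine: ✓ — h, g, f, q, r, p, h1, g1, f1: no repeats, contraction unneeded
relevant: ✓ — none of h, g, f, q, r, p, h1, g1, f1 goes unused
unrestricted: ✓ — well-typed at (Q → P) → P; no restrictions here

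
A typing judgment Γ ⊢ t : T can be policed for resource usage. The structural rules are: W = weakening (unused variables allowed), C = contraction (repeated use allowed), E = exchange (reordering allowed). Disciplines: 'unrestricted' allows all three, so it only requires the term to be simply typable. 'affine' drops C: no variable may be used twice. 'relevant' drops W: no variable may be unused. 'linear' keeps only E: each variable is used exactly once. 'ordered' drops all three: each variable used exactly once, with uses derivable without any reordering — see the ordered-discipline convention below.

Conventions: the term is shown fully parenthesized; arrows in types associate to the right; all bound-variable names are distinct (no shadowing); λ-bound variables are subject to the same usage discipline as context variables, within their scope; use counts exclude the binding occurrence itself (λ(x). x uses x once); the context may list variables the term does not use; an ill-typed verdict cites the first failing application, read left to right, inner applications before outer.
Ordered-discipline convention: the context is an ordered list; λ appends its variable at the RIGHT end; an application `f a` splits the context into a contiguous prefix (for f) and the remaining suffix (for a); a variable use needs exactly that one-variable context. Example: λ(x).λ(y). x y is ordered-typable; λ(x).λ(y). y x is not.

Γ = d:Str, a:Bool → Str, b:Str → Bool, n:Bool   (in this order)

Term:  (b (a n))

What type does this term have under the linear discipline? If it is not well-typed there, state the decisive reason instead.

not well-typed under linear — needs weakening: d unused
variable uses: d: 0×; a: 1×; b: 1×; n: 1×
use order (left to right): b, a, n
typing: ✓ — Bool
across the five disciplines: ordered ✗ | linear ✗ | affine ✓ | relevant ✗ | unrestricted ✓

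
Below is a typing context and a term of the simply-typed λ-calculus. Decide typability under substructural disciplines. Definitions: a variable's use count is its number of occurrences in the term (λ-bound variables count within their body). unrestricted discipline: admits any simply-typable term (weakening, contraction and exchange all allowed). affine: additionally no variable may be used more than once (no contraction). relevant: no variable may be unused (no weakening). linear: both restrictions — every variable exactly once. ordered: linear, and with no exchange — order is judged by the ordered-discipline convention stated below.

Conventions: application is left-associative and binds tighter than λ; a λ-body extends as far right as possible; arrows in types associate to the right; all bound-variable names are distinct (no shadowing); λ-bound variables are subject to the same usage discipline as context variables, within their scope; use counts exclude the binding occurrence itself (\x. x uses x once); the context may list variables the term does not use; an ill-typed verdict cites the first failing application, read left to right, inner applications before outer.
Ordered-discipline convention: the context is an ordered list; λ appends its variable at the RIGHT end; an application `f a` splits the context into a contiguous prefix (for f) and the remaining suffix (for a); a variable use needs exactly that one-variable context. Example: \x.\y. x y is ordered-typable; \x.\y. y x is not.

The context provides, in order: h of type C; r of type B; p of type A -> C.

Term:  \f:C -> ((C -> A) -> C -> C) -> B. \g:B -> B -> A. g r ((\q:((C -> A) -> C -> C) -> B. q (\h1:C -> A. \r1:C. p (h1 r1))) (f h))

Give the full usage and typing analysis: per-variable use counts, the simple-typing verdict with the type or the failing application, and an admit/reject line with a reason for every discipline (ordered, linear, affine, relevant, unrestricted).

counts: h ×1; r ×1; p ×1; f (λ-bound) ×1; g (λ-bound) ×1; q (λ-bound) ×1; h1 (λ-bound) ×1; r1 (λ-bound) ×1
uses in reading order: g, r, q, p, h1, r1, f, h
typing: the term checks, with type (C -> ((C -> A) -> C -> C) -> B) -> (B -> B -> A) -> A
ordered: ✗, use order g, r, q, p, h1, r1, f, h needs exchange
linear: ✓, exactly-once usage across h, r, p, f, g, q, h1, r1
affine: ✓, at most one use each (h, r, p, f, g, q, h1, r1)
relevant: ✓, h, r, p, f, g, q, h1, r1: all used, weakening unneeded
unrestricted: ✓, well-typed at (C -> ((C -> A) -> C -> C) -> B) -> (B -> B -> A) -> A; no restrictions here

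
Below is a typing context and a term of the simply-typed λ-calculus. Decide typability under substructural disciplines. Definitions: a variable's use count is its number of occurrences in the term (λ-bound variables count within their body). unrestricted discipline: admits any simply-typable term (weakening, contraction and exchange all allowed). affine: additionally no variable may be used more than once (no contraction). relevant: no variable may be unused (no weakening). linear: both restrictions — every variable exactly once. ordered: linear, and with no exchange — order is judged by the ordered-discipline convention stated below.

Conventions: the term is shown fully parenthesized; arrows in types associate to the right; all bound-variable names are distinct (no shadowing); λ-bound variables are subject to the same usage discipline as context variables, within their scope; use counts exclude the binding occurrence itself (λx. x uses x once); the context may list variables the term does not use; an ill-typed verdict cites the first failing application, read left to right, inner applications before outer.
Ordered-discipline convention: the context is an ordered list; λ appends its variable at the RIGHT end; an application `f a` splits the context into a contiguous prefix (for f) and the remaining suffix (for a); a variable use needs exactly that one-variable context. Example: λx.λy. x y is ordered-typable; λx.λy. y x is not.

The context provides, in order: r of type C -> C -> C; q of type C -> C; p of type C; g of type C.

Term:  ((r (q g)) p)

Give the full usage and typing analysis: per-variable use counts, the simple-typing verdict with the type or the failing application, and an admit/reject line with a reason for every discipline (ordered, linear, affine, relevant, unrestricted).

use counts: r: 1, q: 1, p: 1, g: 1
use order (left to right): r, q, g, p
typing: well-typed at C
ordered: ✗, use order r, q, g, p needs exchange
linear: ✓, each of r, q, p, g used exactly once
affine: ✓, no duplicate uses among r, q, p, g
relevant: ✓, r, q, p, g: all used, weakening unneeded
unrestricted: ✓, well-typed at C; no restrictions here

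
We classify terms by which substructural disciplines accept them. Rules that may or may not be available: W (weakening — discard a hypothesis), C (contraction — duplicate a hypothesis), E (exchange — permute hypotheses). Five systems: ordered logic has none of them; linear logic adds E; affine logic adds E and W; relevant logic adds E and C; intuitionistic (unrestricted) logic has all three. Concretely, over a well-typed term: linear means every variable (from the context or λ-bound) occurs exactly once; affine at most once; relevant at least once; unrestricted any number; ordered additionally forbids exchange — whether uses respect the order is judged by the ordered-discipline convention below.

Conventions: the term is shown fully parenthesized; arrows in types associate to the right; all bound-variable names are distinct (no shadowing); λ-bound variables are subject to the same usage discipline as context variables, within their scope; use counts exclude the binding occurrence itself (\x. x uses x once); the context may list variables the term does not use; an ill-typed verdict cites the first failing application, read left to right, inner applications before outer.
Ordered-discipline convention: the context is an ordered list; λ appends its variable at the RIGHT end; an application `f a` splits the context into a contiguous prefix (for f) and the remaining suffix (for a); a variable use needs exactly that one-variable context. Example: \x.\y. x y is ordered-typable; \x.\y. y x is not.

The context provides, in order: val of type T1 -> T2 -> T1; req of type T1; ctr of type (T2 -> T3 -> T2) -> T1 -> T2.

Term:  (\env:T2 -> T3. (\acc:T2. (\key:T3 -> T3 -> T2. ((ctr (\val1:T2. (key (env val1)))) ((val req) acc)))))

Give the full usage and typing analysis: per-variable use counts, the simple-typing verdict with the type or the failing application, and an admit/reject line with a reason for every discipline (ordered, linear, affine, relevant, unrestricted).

counts: val: 1×; req: 1×; ctr: 1×; env [bound]: 1×; acc [bound]: 1×; key [bound]: 1×; val1 [bound]: 1×
left-to-right use order: ctr, key, env, val1, val, req, acc
typing: well-typed — term : (T2 -> T3) -> T2 -> (T3 -> T3 -> T2) -> T2
ordered: ✗, needs exchange: uses follow ctr, key, env, val1, val, req, acc
linear: ✓, each of val, req, ctr, env, acc, key, val1 used exactly once
affine: ✓, at most one use each (val, req, ctr, env, acc, key, val1)
relevant: ✓, at least one use each (val, req, ctr, env, acc, key, val1)
unrestricted: ✓, typability at (T2 -> T3) -> T2 -> (T3 -> T3 -> T2) -> T2 is all that's needed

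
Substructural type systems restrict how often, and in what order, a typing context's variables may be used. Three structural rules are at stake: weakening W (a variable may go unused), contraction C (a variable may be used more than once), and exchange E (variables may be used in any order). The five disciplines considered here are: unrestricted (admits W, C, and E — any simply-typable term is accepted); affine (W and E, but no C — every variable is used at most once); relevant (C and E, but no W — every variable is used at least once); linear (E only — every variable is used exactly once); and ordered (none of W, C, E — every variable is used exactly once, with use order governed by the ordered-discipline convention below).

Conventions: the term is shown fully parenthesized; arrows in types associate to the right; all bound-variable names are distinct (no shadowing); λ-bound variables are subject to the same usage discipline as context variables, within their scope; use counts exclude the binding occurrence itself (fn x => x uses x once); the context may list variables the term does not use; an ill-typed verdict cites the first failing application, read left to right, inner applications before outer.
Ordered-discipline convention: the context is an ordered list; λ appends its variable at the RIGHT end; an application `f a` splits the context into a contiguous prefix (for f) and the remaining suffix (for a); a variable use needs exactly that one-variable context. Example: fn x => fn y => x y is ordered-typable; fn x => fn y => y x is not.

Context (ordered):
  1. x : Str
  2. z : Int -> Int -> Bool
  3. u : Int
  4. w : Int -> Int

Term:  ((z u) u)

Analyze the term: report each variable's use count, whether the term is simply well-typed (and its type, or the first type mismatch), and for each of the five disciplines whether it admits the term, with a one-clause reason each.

variable uses: x=0; z=1; u=2; w=0
uses in reading order: z, u, u
typing: the term checks, with type Bool
ordered: ✗, needs contraction — u ×2; x, w left unused
linear: ✗, needs contraction — u ×2; x, w left unused
affine: ✗, needs contraction — u ×2
relevant: ✗, x, w left unused
unrestricted: ✓, typability at Bool is all that's needed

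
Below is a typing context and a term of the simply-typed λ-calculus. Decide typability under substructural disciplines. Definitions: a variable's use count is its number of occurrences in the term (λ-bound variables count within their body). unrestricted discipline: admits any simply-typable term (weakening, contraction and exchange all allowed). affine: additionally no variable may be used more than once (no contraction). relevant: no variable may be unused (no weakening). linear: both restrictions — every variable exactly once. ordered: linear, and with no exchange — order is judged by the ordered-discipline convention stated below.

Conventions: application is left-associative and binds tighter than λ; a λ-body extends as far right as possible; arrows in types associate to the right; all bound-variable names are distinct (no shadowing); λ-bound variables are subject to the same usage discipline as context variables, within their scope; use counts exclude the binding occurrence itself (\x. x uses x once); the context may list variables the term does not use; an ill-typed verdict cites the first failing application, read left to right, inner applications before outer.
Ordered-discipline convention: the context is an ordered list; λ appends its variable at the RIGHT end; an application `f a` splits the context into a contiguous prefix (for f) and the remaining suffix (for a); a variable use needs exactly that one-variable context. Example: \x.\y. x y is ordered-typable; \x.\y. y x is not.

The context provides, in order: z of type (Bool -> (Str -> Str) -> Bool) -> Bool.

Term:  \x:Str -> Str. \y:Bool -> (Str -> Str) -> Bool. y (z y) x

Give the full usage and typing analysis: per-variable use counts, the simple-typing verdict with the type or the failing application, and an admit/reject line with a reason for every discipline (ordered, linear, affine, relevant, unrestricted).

counts: z: 1×, x [bound]: 1×, y [bound]: 2×
order of uses: y, z, y, x
typing: ✓ — (Str -> Str) -> (Bool -> (Str -> Str) -> Bool) -> Bool
ordered: ✗ — y ×2 used more than once (contraction)
linear: ✗ — y ×2 used more than once (contraction)
affine: ✗ — y ×2 used more than once (contraction)
relevant: ✓ — at least one use each (z, x, y)
unrestricted: ✓ — well-typed at (Str -> Str) -> (Bool -> (Str -> Str) -> Bool) -> Bool; no restrictions here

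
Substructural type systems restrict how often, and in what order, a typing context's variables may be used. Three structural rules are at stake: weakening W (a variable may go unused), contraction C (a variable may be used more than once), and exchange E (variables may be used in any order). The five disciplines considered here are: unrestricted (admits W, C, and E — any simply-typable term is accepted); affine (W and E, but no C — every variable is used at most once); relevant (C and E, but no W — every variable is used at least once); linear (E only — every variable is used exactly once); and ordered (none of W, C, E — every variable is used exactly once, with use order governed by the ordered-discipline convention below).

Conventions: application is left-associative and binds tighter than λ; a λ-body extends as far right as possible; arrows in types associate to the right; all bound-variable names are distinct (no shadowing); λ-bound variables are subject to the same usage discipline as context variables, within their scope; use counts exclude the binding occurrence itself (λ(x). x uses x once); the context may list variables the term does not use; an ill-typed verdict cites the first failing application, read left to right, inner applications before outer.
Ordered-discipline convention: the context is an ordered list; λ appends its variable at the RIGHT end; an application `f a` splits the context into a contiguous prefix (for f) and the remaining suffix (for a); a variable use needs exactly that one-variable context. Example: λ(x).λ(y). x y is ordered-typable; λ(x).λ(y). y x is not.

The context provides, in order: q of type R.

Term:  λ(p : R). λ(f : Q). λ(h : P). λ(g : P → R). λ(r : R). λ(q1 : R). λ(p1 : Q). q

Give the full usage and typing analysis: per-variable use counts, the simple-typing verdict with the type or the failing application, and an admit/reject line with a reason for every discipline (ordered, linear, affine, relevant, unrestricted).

usage: q: 1, p (bound): 0, f (bound): 0, h (bound): 0, g (bound): 0, r (bound): 0, q1 (bound): 0, p1 (bound): 0
order of uses: q
typing: well-typed — term : R → Q → P → (P → R) → R → R → Q → R
ordered: ✗, needs weakening: p, f, h, g, r, q1, p1 unused
linear: ✗, needs weakening: p, f, h, g, r, q1, p1 unused
affine: ✓, at most one use each (q, p, f, h, g, r, q1, p1)
relevant: ✗, needs weakening: p, f, h, g, r, q1, p1 unused
unrestricted: ✓, simply typable at R → Q → P → (P → R) → R → R → Q → R; W, C, E all held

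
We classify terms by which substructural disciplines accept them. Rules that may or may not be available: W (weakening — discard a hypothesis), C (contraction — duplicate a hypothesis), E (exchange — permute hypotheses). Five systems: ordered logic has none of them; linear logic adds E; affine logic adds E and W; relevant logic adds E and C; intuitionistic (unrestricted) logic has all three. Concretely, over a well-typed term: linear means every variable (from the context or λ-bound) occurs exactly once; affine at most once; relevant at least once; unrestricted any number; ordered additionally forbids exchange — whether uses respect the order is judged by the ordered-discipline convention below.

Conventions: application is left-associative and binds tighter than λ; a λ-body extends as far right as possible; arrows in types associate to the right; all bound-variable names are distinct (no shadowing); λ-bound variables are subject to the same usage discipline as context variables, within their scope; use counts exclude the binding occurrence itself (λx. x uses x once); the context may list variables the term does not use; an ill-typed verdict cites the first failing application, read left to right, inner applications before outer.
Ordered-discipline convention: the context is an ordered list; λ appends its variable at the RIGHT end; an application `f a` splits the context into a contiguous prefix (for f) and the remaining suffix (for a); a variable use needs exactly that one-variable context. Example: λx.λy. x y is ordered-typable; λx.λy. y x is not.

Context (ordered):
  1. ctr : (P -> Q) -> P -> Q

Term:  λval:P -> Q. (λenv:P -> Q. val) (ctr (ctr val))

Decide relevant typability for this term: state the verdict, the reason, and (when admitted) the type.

no — unused: env — weakening required
usage: ctr: 2; val [bound]: 2; env [bound]: 0
left-to-right use order: val, ctr, ctr, val
typing: well-typed — term : (P -> Q) -> P -> Q
summary: ordered ✗ · linear ✗ · affine ✗ · relevant ✗ · unrestricted ✓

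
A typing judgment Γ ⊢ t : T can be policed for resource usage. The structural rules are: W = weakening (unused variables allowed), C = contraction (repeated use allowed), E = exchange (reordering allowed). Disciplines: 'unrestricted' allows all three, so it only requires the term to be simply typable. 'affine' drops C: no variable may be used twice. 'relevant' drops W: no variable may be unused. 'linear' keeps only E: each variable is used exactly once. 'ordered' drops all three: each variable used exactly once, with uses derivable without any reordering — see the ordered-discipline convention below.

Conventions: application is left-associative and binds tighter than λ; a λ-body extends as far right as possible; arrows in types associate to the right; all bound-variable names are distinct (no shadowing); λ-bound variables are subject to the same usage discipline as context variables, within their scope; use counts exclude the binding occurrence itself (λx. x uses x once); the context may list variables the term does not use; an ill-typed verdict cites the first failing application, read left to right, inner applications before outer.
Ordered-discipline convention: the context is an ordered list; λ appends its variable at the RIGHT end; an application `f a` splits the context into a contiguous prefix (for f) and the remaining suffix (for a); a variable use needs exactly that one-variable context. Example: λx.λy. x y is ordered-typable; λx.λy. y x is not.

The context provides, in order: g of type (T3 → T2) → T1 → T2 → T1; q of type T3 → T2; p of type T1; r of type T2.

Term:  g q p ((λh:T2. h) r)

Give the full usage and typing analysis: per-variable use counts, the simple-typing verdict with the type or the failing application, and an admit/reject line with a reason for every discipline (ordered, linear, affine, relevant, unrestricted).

variable uses: g: 1, q: 1, p: 1, r: 1, h (λ-bound): 1
use order (left to right): g, q, p, h, r
typing: the term checks, with type T1
ordered ✓ (g, q, p, r, h once each; derivable with no W/C/E)
linear ✓ (single use per variable (g, q, p, r, h))
affine ✓ (at most one use each (g, q, p, r, h))
relevant ✓ (g, q, p, r, h: all used, weakening unneeded)
unrestricted ✓ (simply typable at T1; W, C, E all held)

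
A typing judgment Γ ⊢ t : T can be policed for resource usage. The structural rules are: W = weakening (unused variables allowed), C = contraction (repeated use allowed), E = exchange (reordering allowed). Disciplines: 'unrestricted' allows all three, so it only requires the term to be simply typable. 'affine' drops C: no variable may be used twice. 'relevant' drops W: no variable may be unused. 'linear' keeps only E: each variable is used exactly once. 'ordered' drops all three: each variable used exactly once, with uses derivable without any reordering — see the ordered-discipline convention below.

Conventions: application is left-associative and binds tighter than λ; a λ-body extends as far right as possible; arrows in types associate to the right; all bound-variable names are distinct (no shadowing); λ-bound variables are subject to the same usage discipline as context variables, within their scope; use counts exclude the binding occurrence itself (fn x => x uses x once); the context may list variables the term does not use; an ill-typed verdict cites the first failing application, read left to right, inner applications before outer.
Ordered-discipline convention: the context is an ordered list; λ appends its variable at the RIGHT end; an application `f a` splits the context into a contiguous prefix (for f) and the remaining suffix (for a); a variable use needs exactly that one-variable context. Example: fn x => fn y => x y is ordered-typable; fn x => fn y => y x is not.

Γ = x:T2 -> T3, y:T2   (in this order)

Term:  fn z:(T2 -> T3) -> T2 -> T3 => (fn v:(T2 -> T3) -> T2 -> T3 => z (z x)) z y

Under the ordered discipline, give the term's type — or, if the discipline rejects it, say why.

not well-typed under ordered — uses contraction: z ×3; v left unused
usage: x=1; y=1; z (λ-bound)=3; v (λ-bound)=0
uses in reading order: z, z, x, z, y
typing: the term checks, with type ((T2 -> T3) -> T2 -> T3) -> T3
across the five disciplines: ordered ✗; linear ✗; affine ✗; relevant ✗; unrestricted ✓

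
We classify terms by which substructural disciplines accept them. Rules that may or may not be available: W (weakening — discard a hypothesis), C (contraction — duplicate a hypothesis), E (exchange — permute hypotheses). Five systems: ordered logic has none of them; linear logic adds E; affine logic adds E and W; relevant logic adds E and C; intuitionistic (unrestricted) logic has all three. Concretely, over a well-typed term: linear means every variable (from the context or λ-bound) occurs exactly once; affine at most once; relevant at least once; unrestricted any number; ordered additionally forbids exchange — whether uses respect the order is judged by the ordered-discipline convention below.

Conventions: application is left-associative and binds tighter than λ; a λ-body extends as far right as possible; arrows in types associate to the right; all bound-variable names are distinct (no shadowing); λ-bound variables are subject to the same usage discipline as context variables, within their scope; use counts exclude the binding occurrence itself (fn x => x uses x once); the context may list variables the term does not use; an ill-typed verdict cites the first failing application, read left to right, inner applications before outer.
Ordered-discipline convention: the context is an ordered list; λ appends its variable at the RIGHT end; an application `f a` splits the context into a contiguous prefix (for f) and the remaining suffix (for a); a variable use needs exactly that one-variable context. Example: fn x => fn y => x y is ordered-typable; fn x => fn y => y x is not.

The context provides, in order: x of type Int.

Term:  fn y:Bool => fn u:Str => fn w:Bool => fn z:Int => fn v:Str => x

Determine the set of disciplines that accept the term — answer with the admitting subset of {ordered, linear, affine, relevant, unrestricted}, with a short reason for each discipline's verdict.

admitted by: affine, unrestricted
use counts: x: 1×; y [bound]: 0×; u [bound]: 0×; w [bound]: 0×; z [bound]: 0×; v [bound]: 0×
uses in reading order: x
typing: the term checks, with type Bool → Str → Bool → Int → Str → Int
ordered: ✗ — unused: y, u, w, z, v — weakening required
linear: ✗ — unused: y, u, w, z, v — weakening required
affine: ✓ — no duplicate uses among x, y, u, w, z, v
relevant: ✗ — unused: y, u, w, z, v — weakening required
unrestricted: ✓ — type-checks (Bool → Str → Bool → Int → Str → Int) and nothing is barred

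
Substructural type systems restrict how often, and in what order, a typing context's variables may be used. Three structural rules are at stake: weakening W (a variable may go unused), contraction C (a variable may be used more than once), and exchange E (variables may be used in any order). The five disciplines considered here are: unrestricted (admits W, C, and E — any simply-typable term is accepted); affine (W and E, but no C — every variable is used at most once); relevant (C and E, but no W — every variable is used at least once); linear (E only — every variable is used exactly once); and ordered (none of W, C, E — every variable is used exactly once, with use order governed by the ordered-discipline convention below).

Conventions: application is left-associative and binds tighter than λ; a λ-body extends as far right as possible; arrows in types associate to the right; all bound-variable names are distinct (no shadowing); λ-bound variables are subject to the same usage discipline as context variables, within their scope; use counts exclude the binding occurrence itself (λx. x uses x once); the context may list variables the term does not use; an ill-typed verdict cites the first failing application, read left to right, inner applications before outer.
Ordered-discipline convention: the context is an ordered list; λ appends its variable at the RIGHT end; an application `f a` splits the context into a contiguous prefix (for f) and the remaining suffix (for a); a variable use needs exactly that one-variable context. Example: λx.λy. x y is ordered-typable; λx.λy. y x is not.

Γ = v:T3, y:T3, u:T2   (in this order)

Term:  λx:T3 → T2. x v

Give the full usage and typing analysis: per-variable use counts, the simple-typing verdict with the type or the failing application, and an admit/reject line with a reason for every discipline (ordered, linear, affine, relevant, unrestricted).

usage: v: 1; y: 0; u: 0; x (bound): 1
use order (left to right): x, v
typing: well-typed at (T3 → T2) → T2
ordered: ✗ — y, u left unused
linear: ✗ — y, u left unused
affine: ✓ — at most one use each (v, y, u, x)
relevant: ✗ — y, u left unused
unrestricted: ✓ — typability at (T3 → T2) → T2 is all that's needed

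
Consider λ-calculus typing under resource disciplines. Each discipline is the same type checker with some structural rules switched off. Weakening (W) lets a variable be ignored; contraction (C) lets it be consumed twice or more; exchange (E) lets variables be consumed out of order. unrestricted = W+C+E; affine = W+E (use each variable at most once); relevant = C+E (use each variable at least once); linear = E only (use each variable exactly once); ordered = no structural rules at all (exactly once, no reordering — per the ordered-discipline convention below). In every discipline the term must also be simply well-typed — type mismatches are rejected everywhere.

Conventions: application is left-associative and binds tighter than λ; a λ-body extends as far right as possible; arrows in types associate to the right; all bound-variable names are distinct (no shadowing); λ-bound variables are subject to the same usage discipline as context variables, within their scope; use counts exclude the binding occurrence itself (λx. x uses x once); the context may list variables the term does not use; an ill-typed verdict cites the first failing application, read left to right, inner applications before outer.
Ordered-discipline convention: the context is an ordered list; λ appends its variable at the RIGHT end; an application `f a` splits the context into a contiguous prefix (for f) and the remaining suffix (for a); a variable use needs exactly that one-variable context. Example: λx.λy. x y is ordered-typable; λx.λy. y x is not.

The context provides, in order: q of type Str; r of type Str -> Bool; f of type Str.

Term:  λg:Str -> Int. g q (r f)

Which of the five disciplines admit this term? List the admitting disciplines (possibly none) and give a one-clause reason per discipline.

admitting disciplines: none
usage: q=1, r=1, f=1, g (λ-bound)=1
uses in reading order: g, q, r, f
typing: ill-typed: can't apply a value of type Int
ordered: ✗ — fails simple typing
linear: ✗ — a type mismatch blocks all five
affine: ✗ — the type mismatch rejects it
relevant: ✗ — not simply typable
unrestricted: ✗ — fails simple typing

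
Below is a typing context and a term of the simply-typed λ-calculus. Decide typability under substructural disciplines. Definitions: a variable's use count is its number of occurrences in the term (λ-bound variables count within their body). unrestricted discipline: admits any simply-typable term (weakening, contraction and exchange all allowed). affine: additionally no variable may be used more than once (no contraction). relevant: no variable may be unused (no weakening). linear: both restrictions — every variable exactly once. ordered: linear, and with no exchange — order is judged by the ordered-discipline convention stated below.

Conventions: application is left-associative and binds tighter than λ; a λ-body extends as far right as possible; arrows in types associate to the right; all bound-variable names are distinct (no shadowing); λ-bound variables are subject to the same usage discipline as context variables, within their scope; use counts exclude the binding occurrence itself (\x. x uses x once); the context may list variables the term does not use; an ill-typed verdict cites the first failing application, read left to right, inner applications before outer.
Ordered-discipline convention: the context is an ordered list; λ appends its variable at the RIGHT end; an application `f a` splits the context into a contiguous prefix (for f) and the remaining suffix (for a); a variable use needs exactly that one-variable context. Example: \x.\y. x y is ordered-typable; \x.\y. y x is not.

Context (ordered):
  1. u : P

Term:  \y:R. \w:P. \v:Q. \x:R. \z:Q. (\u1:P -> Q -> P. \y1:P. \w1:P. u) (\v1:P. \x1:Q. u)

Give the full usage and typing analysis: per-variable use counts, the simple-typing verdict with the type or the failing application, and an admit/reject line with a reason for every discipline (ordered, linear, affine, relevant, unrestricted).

use counts: u ×2; y [bound] ×0; w [bound] ×0; v [bound] ×0; x [bound] ×0; z [bound] ×0; u1 [bound] ×0; y1 [bound] ×0; w1 [bound] ×0; v1 [bound] ×0; x1 [bound] ×0
use order (left to right): u, u
typing: well-typed at R -> P -> Q -> R -> Q -> P -> P -> P
ordered: ✗ — needs contraction — u ×2; y, w, v, x, z, u1, y1, w1, v1, x1 left unused
linear: ✗ — needs contraction — u ×2; y, w, v, x, z, u1, y1, w1, v1, x1 left unused
affine: ✗ — needs contraction — u ×2
relevant: ✗ — y, w, v, x, z, u1, y1, w1, v1, x1 left unused
unrestricted: ✓ — simply typable at R -> P -> Q -> R -> Q -> P -> P -> P; W, C, E all held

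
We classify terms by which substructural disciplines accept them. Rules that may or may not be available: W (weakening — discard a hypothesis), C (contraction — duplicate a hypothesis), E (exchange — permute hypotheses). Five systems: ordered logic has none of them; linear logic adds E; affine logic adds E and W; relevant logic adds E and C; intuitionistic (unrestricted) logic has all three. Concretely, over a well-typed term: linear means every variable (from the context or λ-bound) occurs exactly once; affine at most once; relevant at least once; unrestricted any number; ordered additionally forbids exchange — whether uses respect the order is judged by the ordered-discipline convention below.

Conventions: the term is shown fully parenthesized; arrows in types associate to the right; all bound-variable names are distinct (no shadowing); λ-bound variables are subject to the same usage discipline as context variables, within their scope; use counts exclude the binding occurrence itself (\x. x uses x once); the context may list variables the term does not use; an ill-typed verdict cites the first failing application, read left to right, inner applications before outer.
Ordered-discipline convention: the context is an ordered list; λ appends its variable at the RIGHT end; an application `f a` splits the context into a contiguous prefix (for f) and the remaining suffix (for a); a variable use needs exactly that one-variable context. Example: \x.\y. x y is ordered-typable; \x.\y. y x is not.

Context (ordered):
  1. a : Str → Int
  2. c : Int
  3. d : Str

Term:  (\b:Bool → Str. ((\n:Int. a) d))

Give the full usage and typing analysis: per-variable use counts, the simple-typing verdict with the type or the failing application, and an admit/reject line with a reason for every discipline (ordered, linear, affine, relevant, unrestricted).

counts: a: 1×, c: 0×, d: 1×, b (λ-bound): 0×, n (λ-bound): 0×
uses in reading order: a, d
typing: ill-typed: an application expects Int but receives Str
ordered ✗ (the type mismatch rejects it)
linear ✗ (not simply typable)
affine ✗ (fails simple typing)
relevant ✗ (a type mismatch blocks all five)
unrestricted ✗ (the type mismatch rejects it)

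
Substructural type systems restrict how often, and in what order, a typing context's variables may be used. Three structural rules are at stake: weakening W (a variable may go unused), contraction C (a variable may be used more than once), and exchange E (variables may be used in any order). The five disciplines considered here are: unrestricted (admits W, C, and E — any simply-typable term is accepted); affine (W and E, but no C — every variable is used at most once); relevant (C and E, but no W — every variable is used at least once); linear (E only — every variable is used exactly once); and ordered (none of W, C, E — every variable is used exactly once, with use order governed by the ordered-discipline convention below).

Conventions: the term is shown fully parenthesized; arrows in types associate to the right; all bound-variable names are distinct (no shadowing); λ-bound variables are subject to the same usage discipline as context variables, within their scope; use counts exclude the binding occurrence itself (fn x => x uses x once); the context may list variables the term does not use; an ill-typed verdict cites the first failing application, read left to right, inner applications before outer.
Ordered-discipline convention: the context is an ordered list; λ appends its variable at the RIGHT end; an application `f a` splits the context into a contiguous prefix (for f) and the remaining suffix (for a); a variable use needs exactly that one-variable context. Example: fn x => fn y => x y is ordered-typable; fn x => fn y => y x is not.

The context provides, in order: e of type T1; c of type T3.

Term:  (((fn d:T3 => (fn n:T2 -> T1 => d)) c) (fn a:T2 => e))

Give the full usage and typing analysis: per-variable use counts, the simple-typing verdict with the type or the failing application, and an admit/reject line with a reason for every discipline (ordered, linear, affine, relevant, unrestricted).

use counts: e: 1×; c: 1×; d [bound]: 1×; n [bound]: 0×; a [bound]: 0×
order of uses: d, c, e
typing: well-typed at T3
ordered: ✗, n, a never used (weakening)
linear: ✗, n, a never used (weakening)
affine: ✓, no duplicate uses among e, c, d, n, a
relevant: ✗, n, a never used (weakening)
unrestricted: ✓, simply typable at T3; W, C, E all held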